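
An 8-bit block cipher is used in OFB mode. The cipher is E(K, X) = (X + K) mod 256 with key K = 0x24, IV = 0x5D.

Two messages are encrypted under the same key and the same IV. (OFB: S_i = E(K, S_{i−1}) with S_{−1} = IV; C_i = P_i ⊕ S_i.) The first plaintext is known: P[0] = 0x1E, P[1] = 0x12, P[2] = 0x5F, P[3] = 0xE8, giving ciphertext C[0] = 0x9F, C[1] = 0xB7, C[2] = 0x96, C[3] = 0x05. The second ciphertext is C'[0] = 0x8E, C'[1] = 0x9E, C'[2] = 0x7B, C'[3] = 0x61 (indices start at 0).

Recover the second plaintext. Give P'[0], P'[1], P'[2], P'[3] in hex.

P'[0] = 0x0F, P'[1] = 0x3B, P'[2] = 0xB2, P'[3] = 0x8C

In OFB with a reused IV, both messages share the same keystream S_i, so C_i ⊕ C'_i = P_i ⊕ P'_i and thus P'_i = P_i ⊕ C_i ⊕ C'_i.
P'[0]: 0x1E ⊕ 0x9F ⊕ 0x8E = 0x0F.
P'[1]: 0x12 ⊕ 0xB7 ⊕ 0x9E = 0x3B.
P'[2]: 0x5F ⊕ 0x96 ⊕ 0x7B = 0xB2.
P'[3]: 0xE8 ⊕ 0x05 ⊕ 0x61 = 0x8C.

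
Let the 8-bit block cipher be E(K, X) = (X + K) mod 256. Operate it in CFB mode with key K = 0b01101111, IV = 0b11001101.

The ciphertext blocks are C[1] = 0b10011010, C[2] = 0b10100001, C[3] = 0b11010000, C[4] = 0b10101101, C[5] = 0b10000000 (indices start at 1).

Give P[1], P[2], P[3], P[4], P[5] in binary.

P[1] = 0b10100110, P[2] = 0b10101000, P[3] = 0b11000000, P[4] = 0b10010010, P[5] = 0b10011100

CFB decryption: P_i = C_i ⊕ E(K, C_{i−1}), with C_{0} = IV.
P[1]: E(K, 0b11001101) = 0b00111100; 0b10011010 ⊕ 0b00111100 = 0b10100110.
P[2]: E(K, 0b10011010) = 0b00001001; 0b10100001 ⊕ 0b00001001 = 0b10101000.
P[3]: E(K, 0b10100001) = 0b00010000; 0b11010000 ⊕ 0b00010000 = 0b11000000.
P[4]: E(K, 0b11010000) = 0b00111111; 0b10101101 ⊕ 0b00111111 = 0b10010010.
P[5]: E(K, 0b10101101) = 0b00011100; 0b10000000 ⊕ 0b00011100 = 0b10011100.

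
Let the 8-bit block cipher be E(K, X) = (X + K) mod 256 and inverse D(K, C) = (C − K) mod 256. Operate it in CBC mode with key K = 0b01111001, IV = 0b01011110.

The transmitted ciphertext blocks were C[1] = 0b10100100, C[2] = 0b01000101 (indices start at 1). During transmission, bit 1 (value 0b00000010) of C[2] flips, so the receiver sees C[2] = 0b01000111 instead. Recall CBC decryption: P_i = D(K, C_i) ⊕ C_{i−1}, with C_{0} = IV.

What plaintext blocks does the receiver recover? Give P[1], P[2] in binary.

Only C[2] changed, to 0b01000111. In CBC, a change in C_i garbles P_i and flips the same bit in P_{i+1}. Decrypting the received ciphertext:
P[1]: D(K, 0b10100100) = 0b00101011; 0b00101011 ⊕ 0b01011110 = 0b01110101.
P[2]: D(K, 0b01000111) = 0b11001110; 0b11001110 ⊕ 0b10100100 = 0b01101010.
Blocks that differ from the original plaintext: P[2].

P[1] = 0b01110101, P[2] = 0b01101010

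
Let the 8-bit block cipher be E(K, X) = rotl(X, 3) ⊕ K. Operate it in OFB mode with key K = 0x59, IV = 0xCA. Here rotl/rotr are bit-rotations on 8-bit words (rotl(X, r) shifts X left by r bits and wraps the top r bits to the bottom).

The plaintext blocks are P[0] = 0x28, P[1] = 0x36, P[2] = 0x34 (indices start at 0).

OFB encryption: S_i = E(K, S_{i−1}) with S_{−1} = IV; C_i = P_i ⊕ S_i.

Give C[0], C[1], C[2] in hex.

C[0] = 0x27, C[1] = 0x17, C[2] = 0x64

C[0]: S = E(K, 0xCA) = 0x0F; 0x28 ⊕ 0x0F = 0x27.
C[1]: S = E(K, 0x0F) = 0x21; 0x36 ⊕ 0x21 = 0x17.
C[2]: S = E(K, 0x21) = 0x50; 0x34 ⊕ 0x50 = 0x64.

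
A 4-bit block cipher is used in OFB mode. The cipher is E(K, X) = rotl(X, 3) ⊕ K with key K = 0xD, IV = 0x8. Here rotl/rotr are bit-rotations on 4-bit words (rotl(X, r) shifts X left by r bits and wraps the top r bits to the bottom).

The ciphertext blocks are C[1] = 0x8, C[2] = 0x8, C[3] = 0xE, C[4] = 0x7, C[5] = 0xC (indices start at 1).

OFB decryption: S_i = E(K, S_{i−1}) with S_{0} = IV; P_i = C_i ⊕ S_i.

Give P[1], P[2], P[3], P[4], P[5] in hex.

P[1] = 0x1, P[2] = 0x9, P[3] = 0xB, P[4] = 0x0, P[5] = 0xA

P[1]: S = E(K, 0x8) = 0x9; 0x8 ⊕ 0x9 = 0x1.
P[2]: S = E(K, 0x9) = 0x1; 0x8 ⊕ 0x1 = 0x9.
P[3]: S = E(K, 0x1) = 0x5; 0xE ⊕ 0x5 = 0xB.
P[4]: S = E(K, 0x5) = 0x7; 0x7 ⊕ 0x7 = 0x0.
P[5]: S = E(K, 0x7) = 0x6; 0xC ⊕ 0x6 = 0xA.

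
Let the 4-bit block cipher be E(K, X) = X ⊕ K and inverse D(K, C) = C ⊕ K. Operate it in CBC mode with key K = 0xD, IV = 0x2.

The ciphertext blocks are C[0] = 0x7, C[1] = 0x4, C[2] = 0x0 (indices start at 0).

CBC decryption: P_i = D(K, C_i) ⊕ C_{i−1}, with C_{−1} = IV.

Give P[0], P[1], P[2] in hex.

P[0]: D(K, 0x7) = 0xA; 0xA ⊕ 0x2 = 0x8.
P[1]: D(K, 0x4) = 0x9; 0x9 ⊕ 0x7 = 0xE.
P[2]: D(K, 0x0) = 0xD; 0xD ⊕ 0x4 = 0x9.

P[0] = 0x8, P[1] = 0xE, P[2] = 0x9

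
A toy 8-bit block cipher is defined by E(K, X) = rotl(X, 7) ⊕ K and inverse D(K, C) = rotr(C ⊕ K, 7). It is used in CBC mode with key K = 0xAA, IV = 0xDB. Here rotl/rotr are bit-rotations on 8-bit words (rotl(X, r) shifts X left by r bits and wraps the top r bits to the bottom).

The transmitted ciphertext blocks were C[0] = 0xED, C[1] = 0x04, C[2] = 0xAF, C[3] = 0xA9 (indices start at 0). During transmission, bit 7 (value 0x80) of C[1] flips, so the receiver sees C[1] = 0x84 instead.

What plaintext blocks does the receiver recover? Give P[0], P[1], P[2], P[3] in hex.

CBC decryption: P_i = D(K, C_i) ⊕ C_{i−1}, with C_{−1} = IV.
Only C[1] changed, to 0x84. In CBC, a change in C_i garbles P_i and flips the same bit in P_{i+1}. Decrypting the received ciphertext:
P[0]: D(K, 0xED) = 0x8E; 0x8E ⊕ 0xDB = 0x55.
P[1]: D(K, 0x84) = 0x5C; 0x5C ⊕ 0xED = 0xB1.
P[2]: D(K, 0xAF) = 0x0A; 0x0A ⊕ 0x84 = 0x8E.
P[3]: D(K, 0xA9) = 0x06; 0x06 ⊕ 0xAF = 0xA9.
Blocks that differ from the original plaintext: P[1], P[2].

P[0] = 0x55, P[1] = 0xB1, P[2] = 0x8E, P[3] = 0xA9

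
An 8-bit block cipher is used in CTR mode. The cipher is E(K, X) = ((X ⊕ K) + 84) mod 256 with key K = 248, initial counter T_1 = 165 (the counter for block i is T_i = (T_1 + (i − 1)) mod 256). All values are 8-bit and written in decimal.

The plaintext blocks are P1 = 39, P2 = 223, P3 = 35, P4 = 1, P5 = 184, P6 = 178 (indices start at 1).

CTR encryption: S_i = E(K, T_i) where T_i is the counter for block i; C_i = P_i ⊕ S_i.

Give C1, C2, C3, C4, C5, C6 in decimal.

C1: T = 165, S = E(K, T) = 177; 39 ⊕ 177 = 150.
C2: T = 166, S = E(K, T) = 178; 223 ⊕ 178 = 109.
C3: T = 167, S = E(K, T) = 179; 35 ⊕ 179 = 144.
C4: T = 168, S = E(K, T) = 164; 1 ⊕ 164 = 165.
C5: T = 169, S = E(K, T) = 165; 184 ⊕ 165 = 29.
C6: T = 170, S = E(K, T) = 166; 178 ⊕ 166 = 20.

C1 = 150, C2 = 109, C3 = 144, C4 = 165, C5 = 29, C6 = 20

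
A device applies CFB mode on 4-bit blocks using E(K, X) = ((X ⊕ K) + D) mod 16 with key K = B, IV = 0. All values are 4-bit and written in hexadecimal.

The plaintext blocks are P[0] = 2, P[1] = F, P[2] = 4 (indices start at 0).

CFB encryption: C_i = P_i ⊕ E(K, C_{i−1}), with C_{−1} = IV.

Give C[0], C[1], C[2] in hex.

C[0] = A, C[1] = 1, C[2] = 3

C[0]: E(K, 0) = 8; 2 ⊕ 8 = A.
C[1]: E(K, A) = E; F ⊕ E = 1.
C[2]: E(K, 1) = 7; 4 ⊕ 7 = 3.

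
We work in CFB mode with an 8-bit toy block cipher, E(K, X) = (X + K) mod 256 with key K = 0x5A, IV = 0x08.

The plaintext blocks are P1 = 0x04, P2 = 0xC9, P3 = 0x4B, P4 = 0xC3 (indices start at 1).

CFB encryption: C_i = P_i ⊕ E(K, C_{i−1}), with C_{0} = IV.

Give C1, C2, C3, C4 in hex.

C1: E(K, 0x08) = 0x62; 0x04 ⊕ 0x62 = 0x66.
C2: E(K, 0x66) = 0xC0; 0xC9 ⊕ 0xC0 = 0x09.
C3: E(K, 0x09) = 0x63; 0x4B ⊕ 0x63 = 0x28.
C4: E(K, 0x28) = 0x82; 0xC3 ⊕ 0x82 = 0x41.

C1 = 0x66, C2 = 0x09, C3 = 0x28, C4 = 0x41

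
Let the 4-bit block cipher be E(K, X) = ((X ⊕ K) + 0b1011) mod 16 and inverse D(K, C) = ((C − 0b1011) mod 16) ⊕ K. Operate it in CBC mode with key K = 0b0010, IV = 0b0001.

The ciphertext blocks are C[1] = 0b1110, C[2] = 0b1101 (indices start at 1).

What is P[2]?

P[2] = 0b1110

CBC decryption: P_i = D(K, C_i) ⊕ C_{i−1}, with C_{0} = IV.
P[2]: D(K, 0b1101) = 0b0000; 0b0000 ⊕ 0b1110 = 0b1110.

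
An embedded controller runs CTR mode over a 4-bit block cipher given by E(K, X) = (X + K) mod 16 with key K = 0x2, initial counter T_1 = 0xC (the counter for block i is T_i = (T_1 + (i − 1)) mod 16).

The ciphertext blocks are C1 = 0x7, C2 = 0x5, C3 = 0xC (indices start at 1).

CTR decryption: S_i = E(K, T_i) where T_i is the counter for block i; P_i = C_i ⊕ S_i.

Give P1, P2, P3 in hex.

P1: T = 0xC, S = E(K, T) = 0xE; 0x7 ⊕ 0xE = 0x9.
P2: T = 0xD, S = E(K, T) = 0xF; 0x5 ⊕ 0xF = 0xA.
P3: T = 0xE, S = E(K, T) = 0x0; 0xC ⊕ 0x0 = 0xC.

P1 = 0x9, P2 = 0xA, P3 = 0xC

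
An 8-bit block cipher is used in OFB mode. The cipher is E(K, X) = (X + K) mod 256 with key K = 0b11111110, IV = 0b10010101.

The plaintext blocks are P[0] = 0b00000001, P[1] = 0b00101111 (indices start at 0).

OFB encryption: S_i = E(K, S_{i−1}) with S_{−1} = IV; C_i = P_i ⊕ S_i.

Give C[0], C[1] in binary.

C[0]: S = E(K, 0b10010101) = 0b10010011; 0b00000001 ⊕ 0b10010011 = 0b10010010.
C[1]: S = E(K, 0b10010011) = 0b10010001; 0b00101111 ⊕ 0b10010001 = 0b10111110.

C[0] = 0b10010010, C[1] = 0b10111110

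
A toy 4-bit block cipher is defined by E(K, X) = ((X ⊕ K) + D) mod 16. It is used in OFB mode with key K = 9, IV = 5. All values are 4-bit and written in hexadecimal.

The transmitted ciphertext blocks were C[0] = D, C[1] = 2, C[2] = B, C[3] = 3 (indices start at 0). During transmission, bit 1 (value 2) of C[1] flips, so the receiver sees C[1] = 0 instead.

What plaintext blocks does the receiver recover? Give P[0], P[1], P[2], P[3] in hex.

P[0] = 4, P[1] = D, P[2] = A, P[3] = 6

OFB decryption: S_i = E(K, S_{i−1}) with S_{−1} = IV; P_i = C_i ⊕ S_i.
Only C[1] changed, to 0. In OFB, a change in C_i flips the same bit in P_i only; the keystream is unaffected. Decrypting the received ciphertext:
P[0]: S = E(K, 5) = 9; D ⊕ 9 = 4.
P[1]: S = E(K, 9) = D; 0 ⊕ D = D.
P[2]: S = E(K, D) = 1; B ⊕ 1 = A.
P[3]: S = E(K, 1) = 5; 3 ⊕ 5 = 6.
Blocks that differ from the original plaintext: P[1].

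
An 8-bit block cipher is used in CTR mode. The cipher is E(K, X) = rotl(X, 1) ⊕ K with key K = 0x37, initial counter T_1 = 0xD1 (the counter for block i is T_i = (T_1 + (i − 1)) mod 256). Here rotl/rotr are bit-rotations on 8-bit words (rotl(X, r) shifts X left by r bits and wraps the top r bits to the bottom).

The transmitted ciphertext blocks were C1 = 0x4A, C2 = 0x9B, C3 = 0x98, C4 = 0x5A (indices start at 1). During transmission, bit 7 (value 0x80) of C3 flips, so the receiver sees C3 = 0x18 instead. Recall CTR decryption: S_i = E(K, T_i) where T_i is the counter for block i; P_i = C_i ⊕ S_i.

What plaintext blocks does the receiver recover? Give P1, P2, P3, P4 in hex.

Only C3 changed, to 0x18. In CTR, a change in C_i flips the same bit in P_i only; the keystream is unaffected. Decrypting the received ciphertext:
P1: T = 0xD1, S = E(K, T) = 0x94; 0x4A ⊕ 0x94 = 0xDE.
P2: T = 0xD2, S = E(K, T) = 0x92; 0x9B ⊕ 0x92 = 0x09.
P3: T = 0xD3, S = E(K, T) = 0x90; 0x18 ⊕ 0x90 = 0x88.
P4: T = 0xD4, S = E(K, T) = 0x9E; 0x5A ⊕ 0x9E = 0xC4.
Blocks that differ from the original plaintext: P3.

P1 = 0xDE, P2 = 0x09, P3 = 0x88, P4 = 0xC4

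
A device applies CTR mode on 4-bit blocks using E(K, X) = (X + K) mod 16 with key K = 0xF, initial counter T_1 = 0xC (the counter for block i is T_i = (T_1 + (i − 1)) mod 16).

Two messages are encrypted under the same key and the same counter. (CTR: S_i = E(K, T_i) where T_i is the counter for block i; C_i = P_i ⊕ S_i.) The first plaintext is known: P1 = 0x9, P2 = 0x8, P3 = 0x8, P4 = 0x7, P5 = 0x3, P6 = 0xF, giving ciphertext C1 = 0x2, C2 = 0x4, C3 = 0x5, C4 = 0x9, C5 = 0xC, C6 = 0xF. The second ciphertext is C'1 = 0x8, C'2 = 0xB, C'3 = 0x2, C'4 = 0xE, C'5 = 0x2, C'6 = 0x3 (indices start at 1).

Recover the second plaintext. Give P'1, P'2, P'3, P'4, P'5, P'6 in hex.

In CTR with a reused counter, both messages share the same keystream S_i, so C_i ⊕ C'_i = P_i ⊕ P'_i and thus P'_i = P_i ⊕ C_i ⊕ C'_i.
P'1: 0x9 ⊕ 0x2 ⊕ 0x8 = 0x3.
P'2: 0x8 ⊕ 0x4 ⊕ 0xB = 0x7.
P'3: 0x8 ⊕ 0x5 ⊕ 0x2 = 0xF.
P'4: 0x7 ⊕ 0x9 ⊕ 0xE = 0x0.
P'5: 0x3 ⊕ 0xC ⊕ 0x2 = 0xD.
P'6: 0xF ⊕ 0xF ⊕ 0x3 = 0x3.

P'1 = 0x3, P'2 = 0x7, P'3 = 0xF, P'4 = 0x0, P'5 = 0xD, P'6 = 0x3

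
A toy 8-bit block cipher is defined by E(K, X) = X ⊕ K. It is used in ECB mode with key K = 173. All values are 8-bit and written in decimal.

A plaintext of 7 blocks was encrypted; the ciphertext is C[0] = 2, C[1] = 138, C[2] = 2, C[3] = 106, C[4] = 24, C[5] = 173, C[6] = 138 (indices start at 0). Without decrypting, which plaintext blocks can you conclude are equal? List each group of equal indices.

ECB encrypts each block independently with the same key, so equal ciphertext blocks imply equal plaintext blocks.
C[0] = C[2] = 2, so P[0] = P[2].
C[1] = C[6] = 138, so P[1] = P[6].

P[0] = P[2]; P[1] = P[6]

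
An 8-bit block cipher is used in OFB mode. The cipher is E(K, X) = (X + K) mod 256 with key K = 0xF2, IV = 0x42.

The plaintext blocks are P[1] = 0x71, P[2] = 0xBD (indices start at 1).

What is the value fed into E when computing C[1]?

0x42

OFB encryption: S_i = E(K, S_{i−1}) with S_{0} = IV; C_i = P_i ⊕ S_i.
C[1]: S = E(K, 0x42) = 0x34; 0x71 ⊕ 0x34 = 0x45.
So the input to E for block [1] is 0x42.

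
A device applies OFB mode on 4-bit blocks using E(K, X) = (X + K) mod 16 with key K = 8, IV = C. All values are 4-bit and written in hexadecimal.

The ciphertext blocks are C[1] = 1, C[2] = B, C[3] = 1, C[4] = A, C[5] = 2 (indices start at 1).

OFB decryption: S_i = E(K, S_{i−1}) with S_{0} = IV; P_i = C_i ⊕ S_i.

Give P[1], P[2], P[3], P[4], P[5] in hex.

P[1] = 5, P[2] = 7, P[3] = 5, P[4] = 6, P[5] = 6

P[1]: S = E(K, C) = 4; 1 ⊕ 4 = 5.
P[2]: S = E(K, 4) = C; B ⊕ C = 7.
P[3]: S = E(K, C) = 4; 1 ⊕ 4 = 5.
P[4]: S = E(K, 4) = C; A ⊕ C = 6.
P[5]: S = E(K, C) = 4; 2 ⊕ 4 = 6.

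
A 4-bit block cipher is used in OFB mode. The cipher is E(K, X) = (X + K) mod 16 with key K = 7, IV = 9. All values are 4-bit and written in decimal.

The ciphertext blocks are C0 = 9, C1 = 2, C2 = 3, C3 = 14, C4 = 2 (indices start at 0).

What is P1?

OFB decryption: S_i = E(K, S_{i−1}) with S_{−1} = IV; P_i = C_i ⊕ S_i.
P0: S = E(K, 9) = 0; 9 ⊕ 0 = 9.
P1: S = E(K, 0) = 7; 2 ⊕ 7 = 5.

P1 = 5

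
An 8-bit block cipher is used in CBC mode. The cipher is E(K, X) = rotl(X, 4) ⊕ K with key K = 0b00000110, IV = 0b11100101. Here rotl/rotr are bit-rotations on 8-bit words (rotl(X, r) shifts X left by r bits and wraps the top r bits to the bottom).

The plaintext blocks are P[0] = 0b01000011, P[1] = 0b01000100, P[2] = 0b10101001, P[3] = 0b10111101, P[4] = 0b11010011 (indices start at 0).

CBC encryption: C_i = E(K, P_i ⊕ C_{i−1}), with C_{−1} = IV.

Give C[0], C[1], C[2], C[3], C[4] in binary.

C[0]: P[0] ⊕ 0b11100101 = 0b10100110; E(K, 0b10100110) = 0b01101100.
C[1]: P[1] ⊕ 0b01101100 = 0b00101000; E(K, 0b00101000) = 0b10000100.
C[2]: P[2] ⊕ 0b10000100 = 0b00101101; E(K, 0b00101101) = 0b11010100.
C[3]: P[3] ⊕ 0b11010100 = 0b01101001; E(K, 0b01101001) = 0b10010000.
C[4]: P[4] ⊕ 0b10010000 = 0b01000011; E(K, 0b01000011) = 0b00110010.

C[0] = 0b01101100, C[1] = 0b10000100, C[2] = 0b11010100, C[3] = 0b10010000, C[4] = 0b00110010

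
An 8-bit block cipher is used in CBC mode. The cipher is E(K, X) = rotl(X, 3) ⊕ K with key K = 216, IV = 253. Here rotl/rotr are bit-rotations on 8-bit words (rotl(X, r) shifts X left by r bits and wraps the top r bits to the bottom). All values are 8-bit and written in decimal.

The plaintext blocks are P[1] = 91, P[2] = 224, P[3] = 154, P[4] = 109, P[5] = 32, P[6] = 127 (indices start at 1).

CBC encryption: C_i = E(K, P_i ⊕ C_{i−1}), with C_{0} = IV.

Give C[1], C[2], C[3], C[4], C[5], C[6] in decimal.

C[1]: P[1] ⊕ 253 = 166; E(K, 166) = 237.
C[2]: P[2] ⊕ 237 = 13; E(K, 13) = 176.
C[3]: P[3] ⊕ 176 = 42; E(K, 42) = 137.
C[4]: P[4] ⊕ 137 = 228; E(K, 228) = 255.
C[5]: P[5] ⊕ 255 = 223; E(K, 223) = 38.
C[6]: P[6] ⊕ 38 = 89; E(K, 89) = 18.

C[1] = 237, C[2] = 176, C[3] = 137, C[4] = 255, C[5] = 38, C[6] = 18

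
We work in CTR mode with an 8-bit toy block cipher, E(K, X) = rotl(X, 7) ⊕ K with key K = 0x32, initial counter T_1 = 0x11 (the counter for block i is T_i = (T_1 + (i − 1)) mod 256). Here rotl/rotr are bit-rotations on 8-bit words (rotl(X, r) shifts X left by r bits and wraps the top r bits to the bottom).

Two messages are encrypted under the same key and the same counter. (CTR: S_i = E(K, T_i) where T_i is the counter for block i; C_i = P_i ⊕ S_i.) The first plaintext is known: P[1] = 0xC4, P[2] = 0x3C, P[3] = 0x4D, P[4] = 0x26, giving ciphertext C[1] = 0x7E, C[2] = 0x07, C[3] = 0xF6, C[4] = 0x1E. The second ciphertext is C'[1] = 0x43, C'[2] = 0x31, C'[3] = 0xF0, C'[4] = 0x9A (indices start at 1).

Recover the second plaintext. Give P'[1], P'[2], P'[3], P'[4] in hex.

In CTR with a reused counter, both messages share the same keystream S_i, so C_i ⊕ C'_i = P_i ⊕ P'_i and thus P'_i = P_i ⊕ C_i ⊕ C'_i.
P'[1]: 0xC4 ⊕ 0x7E ⊕ 0x43 = 0xF9.
P'[2]: 0x3C ⊕ 0x07 ⊕ 0x31 = 0x0A.
P'[3]: 0x4D ⊕ 0xF6 ⊕ 0xF0 = 0x4B.
P'[4]: 0x26 ⊕ 0x1E ⊕ 0x9A = 0xA2.

P'[1] = 0xF9, P'[2] = 0x0A, P'[3] = 0x4B, P'[4] = 0xA2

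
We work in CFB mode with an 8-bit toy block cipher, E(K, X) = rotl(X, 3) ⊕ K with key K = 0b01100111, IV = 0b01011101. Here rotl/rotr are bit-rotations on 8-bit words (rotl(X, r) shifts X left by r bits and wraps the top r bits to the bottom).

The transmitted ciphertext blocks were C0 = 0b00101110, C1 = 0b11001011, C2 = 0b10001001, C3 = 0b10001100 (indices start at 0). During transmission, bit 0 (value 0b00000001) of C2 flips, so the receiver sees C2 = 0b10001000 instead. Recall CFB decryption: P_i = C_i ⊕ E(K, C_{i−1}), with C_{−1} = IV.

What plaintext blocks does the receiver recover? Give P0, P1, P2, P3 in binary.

Only C2 changed, to 0b10001000. In CFB, a change in C_i flips the same bit in P_i and garbles P_{i+1}. Decrypting the received ciphertext:
P0: E(K, 0b01011101) = 0b10001101; 0b00101110 ⊕ 0b10001101 = 0b10100011.
P1: E(K, 0b00101110) = 0b00010110; 0b11001011 ⊕ 0b00010110 = 0b11011101.
P2: E(K, 0b11001011) = 0b00111001; 0b10001000 ⊕ 0b00111001 = 0b10110001.
P3: E(K, 0b10001000) = 0b00100011; 0b10001100 ⊕ 0b00100011 = 0b10101111.
Blocks that differ from the original plaintext: P2, P3.

P0 = 0b10100011, P1 = 0b11011101, P2 = 0b10110001, P3 = 0b10101111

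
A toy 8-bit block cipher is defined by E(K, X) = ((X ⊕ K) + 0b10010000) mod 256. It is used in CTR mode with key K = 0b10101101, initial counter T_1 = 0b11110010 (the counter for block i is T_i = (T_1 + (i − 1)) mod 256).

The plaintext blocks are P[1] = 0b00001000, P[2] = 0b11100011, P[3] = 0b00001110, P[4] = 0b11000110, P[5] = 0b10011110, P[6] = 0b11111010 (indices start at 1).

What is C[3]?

C[3] = 0b11100111

CTR encryption: S_i = E(K, T_i) where T_i is the counter for block i; C_i = P_i ⊕ S_i.
C[1]: T = 0b11110010, S = E(K, T) = 0b11101111; 0b00001000 ⊕ 0b11101111 = 0b11100111.
C[2]: T = 0b11110011, S = E(K, T) = 0b11101110; 0b11100011 ⊕ 0b11101110 = 0b00001101.
C[3]: T = 0b11110100, S = E(K, T) = 0b11101001; 0b00001110 ⊕ 0b11101001 = 0b11100111.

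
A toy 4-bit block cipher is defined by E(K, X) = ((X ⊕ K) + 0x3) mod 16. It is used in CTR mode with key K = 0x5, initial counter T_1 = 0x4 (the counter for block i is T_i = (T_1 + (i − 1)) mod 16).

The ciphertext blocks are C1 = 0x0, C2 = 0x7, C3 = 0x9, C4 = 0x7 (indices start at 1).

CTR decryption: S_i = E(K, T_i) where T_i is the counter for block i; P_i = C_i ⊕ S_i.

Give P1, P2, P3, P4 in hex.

P1 = 0x4, P2 = 0x4, P3 = 0xF, P4 = 0x2

P1: T = 0x4, S = E(K, T) = 0x4; 0x0 ⊕ 0x4 = 0x4.
P2: T = 0x5, S = E(K, T) = 0x3; 0x7 ⊕ 0x3 = 0x4.
P3: T = 0x6, S = E(K, T) = 0x6; 0x9 ⊕ 0x6 = 0xF.
P4: T = 0x7, S = E(K, T) = 0x5; 0x7 ⊕ 0x5 = 0x2.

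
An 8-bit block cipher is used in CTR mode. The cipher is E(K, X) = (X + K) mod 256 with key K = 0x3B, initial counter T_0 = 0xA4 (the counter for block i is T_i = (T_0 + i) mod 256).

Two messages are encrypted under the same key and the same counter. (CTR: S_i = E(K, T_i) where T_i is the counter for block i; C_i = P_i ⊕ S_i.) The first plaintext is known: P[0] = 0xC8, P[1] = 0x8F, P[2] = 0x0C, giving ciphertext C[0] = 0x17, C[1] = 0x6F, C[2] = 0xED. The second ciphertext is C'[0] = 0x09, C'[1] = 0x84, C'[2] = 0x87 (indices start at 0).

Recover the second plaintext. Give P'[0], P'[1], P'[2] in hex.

P'[0] = 0xD6, P'[1] = 0x64, P'[2] = 0x66

In CTR with a reused counter, both messages share the same keystream S_i, so C_i ⊕ C'_i = P_i ⊕ P'_i and thus P'_i = P_i ⊕ C_i ⊕ C'_i.
P'[0]: 0xC8 ⊕ 0x17 ⊕ 0x09 = 0xD6.
P'[1]: 0x8F ⊕ 0x6F ⊕ 0x84 = 0x64.
P'[2]: 0x0C ⊕ 0xED ⊕ 0x87 = 0x66.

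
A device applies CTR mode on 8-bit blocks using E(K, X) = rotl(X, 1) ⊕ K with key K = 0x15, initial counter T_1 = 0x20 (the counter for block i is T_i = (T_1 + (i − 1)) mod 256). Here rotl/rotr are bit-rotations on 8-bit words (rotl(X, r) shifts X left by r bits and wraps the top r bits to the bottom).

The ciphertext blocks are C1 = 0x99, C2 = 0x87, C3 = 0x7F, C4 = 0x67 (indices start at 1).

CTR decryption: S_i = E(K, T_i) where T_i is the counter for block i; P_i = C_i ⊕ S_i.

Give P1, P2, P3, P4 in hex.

P1: T = 0x20, S = E(K, T) = 0x55; 0x99 ⊕ 0x55 = 0xCC.
P2: T = 0x21, S = E(K, T) = 0x57; 0x87 ⊕ 0x57 = 0xD0.
P3: T = 0x22, S = E(K, T) = 0x51; 0x7F ⊕ 0x51 = 0x2E.
P4: T = 0x23, S = E(K, T) = 0x53; 0x67 ⊕ 0x53 = 0x34.

P1 = 0xCC, P2 = 0xD0, P3 = 0x2E, P4 = 0x34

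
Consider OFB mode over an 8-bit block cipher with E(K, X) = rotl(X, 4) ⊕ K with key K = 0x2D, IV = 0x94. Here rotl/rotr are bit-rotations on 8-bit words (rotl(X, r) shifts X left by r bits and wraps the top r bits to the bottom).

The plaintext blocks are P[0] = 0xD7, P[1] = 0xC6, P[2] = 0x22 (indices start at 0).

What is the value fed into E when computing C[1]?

0x64

OFB encryption: S_i = E(K, S_{i−1}) with S_{−1} = IV; C_i = P_i ⊕ S_i.
C[0]: S = E(K, 0x94) = 0x64; 0xD7 ⊕ 0x64 = 0xB3.
C[1]: S = E(K, 0x64) = 0x6B; 0xC6 ⊕ 0x6B = 0xAD.
So the input to E for block [1] is 0x64.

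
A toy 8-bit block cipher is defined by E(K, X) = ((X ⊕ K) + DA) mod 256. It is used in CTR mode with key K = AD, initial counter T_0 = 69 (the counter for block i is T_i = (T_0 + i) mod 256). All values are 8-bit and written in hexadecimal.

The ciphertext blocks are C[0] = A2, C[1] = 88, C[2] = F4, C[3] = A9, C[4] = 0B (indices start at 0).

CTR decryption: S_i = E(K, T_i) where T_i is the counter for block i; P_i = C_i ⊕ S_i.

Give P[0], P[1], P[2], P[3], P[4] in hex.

P[0] = 3C, P[1] = 29, P[2] = 54, P[3] = 32, P[4] = 91

P[0]: T = 69, S = E(K, T) = 9E; A2 ⊕ 9E = 3C.
P[1]: T = 6A, S = E(K, T) = A1; 88 ⊕ A1 = 29.
P[2]: T = 6B, S = E(K, T) = A0; F4 ⊕ A0 = 54.
P[3]: T = 6C, S = E(K, T) = 9B; A9 ⊕ 9B = 32.
P[4]: T = 6D, S = E(K, T) = 9A; 0B ⊕ 9A = 91.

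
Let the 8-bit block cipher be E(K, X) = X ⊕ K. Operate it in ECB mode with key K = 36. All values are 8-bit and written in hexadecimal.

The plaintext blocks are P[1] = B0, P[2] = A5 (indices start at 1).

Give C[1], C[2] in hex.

ECB encryption: C_i = E(K, P_i).
C[1]: E(K, B0) = 86.
C[2]: E(K, A5) = 93.

C[1] = 86, C[2] = 93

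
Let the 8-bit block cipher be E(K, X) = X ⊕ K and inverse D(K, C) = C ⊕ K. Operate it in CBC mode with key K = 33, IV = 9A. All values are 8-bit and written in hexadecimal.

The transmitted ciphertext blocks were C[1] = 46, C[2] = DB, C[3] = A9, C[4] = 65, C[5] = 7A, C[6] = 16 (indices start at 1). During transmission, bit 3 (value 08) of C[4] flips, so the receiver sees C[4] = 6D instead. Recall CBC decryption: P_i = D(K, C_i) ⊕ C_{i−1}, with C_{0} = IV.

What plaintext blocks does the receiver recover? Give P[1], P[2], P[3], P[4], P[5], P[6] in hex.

Only C[4] changed, to 6D. In CBC, a change in C_i garbles P_i and flips the same bit in P_{i+1}. Decrypting the received ciphertext:
P[1]: D(K, 46) = 75; 75 ⊕ 9A = EF.
P[2]: D(K, DB) = E8; E8 ⊕ 46 = AE.
P[3]: D(K, A9) = 9A; 9A ⊕ DB = 41.
P[4]: D(K, 6D) = 5E; 5E ⊕ A9 = F7.
P[5]: D(K, 7A) = 49; 49 ⊕ 6D = 24.
P[6]: D(K, 16) = 25; 25 ⊕ 7A = 5F.
Blocks that differ from the original plaintext: P[4], P[5].

P[1] = EF, P[2] = AE, P[3] = 41, P[4] = F7, P[5] = 24, P[6] = 5F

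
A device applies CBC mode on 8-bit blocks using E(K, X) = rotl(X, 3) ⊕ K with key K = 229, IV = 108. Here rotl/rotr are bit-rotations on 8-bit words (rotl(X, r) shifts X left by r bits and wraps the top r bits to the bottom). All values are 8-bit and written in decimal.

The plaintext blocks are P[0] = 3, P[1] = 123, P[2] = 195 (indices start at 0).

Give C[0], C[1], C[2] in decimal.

CBC encryption: C_i = E(K, P_i ⊕ C_{i−1}), with C_{−1} = IV.
C[0]: P[0] ⊕ 108 = 111; E(K, 111) = 158.
C[1]: P[1] ⊕ 158 = 229; E(K, 229) = 202.
C[2]: P[2] ⊕ 202 = 9; E(K, 9) = 173.

C[0] = 158, C[1] = 202, C[2] = 173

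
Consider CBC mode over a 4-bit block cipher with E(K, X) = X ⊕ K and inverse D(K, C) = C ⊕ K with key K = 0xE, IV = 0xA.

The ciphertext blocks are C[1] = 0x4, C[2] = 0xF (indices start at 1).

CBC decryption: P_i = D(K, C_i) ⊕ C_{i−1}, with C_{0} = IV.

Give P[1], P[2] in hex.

P[1] = 0x0, P[2] = 0x5

P[1]: D(K, 0x4) = 0xA; 0xA ⊕ 0xA = 0x0.
P[2]: D(K, 0xF) = 0x1; 0x1 ⊕ 0x4 = 0x5.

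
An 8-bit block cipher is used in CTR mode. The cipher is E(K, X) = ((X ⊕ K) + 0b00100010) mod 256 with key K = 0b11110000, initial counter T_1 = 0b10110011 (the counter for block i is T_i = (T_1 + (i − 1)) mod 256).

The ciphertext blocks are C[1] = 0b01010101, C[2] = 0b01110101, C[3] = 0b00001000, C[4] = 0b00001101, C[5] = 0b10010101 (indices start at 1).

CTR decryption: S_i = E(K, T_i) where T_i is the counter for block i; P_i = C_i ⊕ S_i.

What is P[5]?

P[5]: T = 0b10110111, S = E(K, T) = 0b01101001; 0b10010101 ⊕ 0b01101001 = 0b11111100.

P[5] = 0b11111100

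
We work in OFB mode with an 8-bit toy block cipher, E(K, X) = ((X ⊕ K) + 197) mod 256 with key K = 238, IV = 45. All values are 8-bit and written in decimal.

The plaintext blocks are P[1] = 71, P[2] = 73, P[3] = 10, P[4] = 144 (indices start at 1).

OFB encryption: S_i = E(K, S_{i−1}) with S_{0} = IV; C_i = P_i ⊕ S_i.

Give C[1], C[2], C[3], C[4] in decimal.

C[1] = 207, C[2] = 98, C[3] = 128, C[4] = 185

C[1]: S = E(K, 45) = 136; 71 ⊕ 136 = 207.
C[2]: S = E(K, 136) = 43; 73 ⊕ 43 = 98.
C[3]: S = E(K, 43) = 138; 10 ⊕ 138 = 128.
C[4]: S = E(K, 138) = 41; 144 ⊕ 41 = 185.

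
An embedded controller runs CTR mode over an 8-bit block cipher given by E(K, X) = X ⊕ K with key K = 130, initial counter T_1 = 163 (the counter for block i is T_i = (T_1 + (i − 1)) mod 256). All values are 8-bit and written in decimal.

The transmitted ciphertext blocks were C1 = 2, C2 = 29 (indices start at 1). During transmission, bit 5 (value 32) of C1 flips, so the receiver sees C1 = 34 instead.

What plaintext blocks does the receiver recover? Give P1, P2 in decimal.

CTR decryption: S_i = E(K, T_i) where T_i is the counter for block i; P_i = C_i ⊕ S_i.
Only C1 changed, to 34. In CTR, a change in C_i flips the same bit in P_i only; the keystream is unaffected. Decrypting the received ciphertext:
P1: T = 163, S = E(K, T) = 33; 34 ⊕ 33 = 3.
P2: T = 164, S = E(K, T) = 38; 29 ⊕ 38 = 59.
Blocks that differ from the original plaintext: P1.

P1 = 3, P2 = 59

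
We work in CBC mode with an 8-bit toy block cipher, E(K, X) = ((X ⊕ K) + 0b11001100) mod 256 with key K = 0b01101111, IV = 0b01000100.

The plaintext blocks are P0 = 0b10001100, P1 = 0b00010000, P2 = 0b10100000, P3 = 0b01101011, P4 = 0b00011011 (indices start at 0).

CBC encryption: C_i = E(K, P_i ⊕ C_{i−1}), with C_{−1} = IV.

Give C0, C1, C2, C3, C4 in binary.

C0 = 0b01110011, C1 = 0b11011000, C2 = 0b11100011, C3 = 0b10110011, C4 = 0b10010011

C0: P0 ⊕ 0b01000100 = 0b11001000; E(K, 0b11001000) = 0b01110011.
C1: P1 ⊕ 0b01110011 = 0b01100011; E(K, 0b01100011) = 0b11011000.
C2: P2 ⊕ 0b11011000 = 0b01111000; E(K, 0b01111000) = 0b11100011.
C3: P3 ⊕ 0b11100011 = 0b10001000; E(K, 0b10001000) = 0b10110011.
C4: P4 ⊕ 0b10110011 = 0b10101000; E(K, 0b10101000) = 0b10010011.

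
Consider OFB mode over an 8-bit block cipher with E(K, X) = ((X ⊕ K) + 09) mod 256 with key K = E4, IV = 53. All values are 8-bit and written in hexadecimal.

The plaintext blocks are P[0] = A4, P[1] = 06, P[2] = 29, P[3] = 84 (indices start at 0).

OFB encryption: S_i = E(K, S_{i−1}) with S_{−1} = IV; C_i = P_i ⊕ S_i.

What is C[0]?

C[0]: S = E(K, 53) = C0; A4 ⊕ C0 = 64.

C[0] = 64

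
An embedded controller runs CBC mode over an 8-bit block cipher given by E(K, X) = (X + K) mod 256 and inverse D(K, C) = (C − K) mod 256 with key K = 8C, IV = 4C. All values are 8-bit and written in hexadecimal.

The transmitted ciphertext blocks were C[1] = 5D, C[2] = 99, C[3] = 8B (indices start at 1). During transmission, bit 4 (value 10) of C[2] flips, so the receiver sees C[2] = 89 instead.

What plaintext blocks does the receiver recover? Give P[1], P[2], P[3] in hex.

CBC decryption: P_i = D(K, C_i) ⊕ C_{i−1}, with C_{0} = IV.
Only C[2] changed, to 89. In CBC, a change in C_i garbles P_i and flips the same bit in P_{i+1}. Decrypting the received ciphertext:
P[1]: D(K, 5D) = D1; D1 ⊕ 4C = 9D.
P[2]: D(K, 89) = FD; FD ⊕ 5D = A0.
P[3]: D(K, 8B) = FF; FF ⊕ 89 = 76.
Blocks that differ from the original plaintext: P[2], P[3].

P[1] = 9D, P[2] = A0, P[3] = 76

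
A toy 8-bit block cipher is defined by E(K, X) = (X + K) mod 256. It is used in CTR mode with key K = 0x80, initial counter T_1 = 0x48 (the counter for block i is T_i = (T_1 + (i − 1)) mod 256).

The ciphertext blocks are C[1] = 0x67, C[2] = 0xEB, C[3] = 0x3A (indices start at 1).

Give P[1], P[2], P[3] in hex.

CTR decryption: S_i = E(K, T_i) where T_i is the counter for block i; P_i = C_i ⊕ S_i.
P[1]: T = 0x48, S = E(K, T) = 0xC8; 0x67 ⊕ 0xC8 = 0xAF.
P[2]: T = 0x49, S = E(K, T) = 0xC9; 0xEB ⊕ 0xC9 = 0x22.
P[3]: T = 0x4A, S = E(K, T) = 0xCA; 0x3A ⊕ 0xCA = 0xF0.

P[1] = 0xAF, P[2] = 0x22, P[3] = 0xF0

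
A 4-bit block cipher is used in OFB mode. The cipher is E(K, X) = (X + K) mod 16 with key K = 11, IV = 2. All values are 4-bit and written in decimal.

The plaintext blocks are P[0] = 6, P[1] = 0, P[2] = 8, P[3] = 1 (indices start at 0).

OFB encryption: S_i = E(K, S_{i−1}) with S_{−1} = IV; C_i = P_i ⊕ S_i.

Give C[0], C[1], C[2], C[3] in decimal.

C[0] = 11, C[1] = 8, C[2] = 11, C[3] = 15

C[0]: S = E(K, 2) = 13; 6 ⊕ 13 = 11.
C[1]: S = E(K, 13) = 8; 0 ⊕ 8 = 8.
C[2]: S = E(K, 8) = 3; 8 ⊕ 3 = 11.
C[3]: S = E(K, 3) = 14; 1 ⊕ 14 = 15.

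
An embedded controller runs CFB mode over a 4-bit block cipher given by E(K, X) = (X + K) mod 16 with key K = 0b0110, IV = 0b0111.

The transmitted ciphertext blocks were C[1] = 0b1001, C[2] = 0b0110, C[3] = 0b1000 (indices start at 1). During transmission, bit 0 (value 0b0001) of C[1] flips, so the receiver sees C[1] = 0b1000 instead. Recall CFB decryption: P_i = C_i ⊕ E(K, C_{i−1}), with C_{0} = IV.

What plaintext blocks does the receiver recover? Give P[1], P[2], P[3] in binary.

P[1] = 0b0101, P[2] = 0b1000, P[3] = 0b0100

Only C[1] changed, to 0b1000. In CFB, a change in C_i flips the same bit in P_i and garbles P_{i+1}. Decrypting the received ciphertext:
P[1]: E(K, 0b0111) = 0b1101; 0b1000 ⊕ 0b1101 = 0b0101.
P[2]: E(K, 0b1000) = 0b1110; 0b0110 ⊕ 0b1110 = 0b1000.
P[3]: E(K, 0b0110) = 0b1100; 0b1000 ⊕ 0b1100 = 0b0100.
Blocks that differ from the original plaintext: P[1], P[2].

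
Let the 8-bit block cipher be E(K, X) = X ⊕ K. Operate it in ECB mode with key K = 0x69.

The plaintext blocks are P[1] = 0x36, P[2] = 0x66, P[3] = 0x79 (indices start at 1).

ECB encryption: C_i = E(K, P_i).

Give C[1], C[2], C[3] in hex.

C[1] = 0x5F, C[2] = 0x0F, C[3] = 0x10

C[1]: E(K, 0x36) = 0x5F.
C[2]: E(K, 0x66) = 0x0F.
C[3]: E(K, 0x79) = 0x10.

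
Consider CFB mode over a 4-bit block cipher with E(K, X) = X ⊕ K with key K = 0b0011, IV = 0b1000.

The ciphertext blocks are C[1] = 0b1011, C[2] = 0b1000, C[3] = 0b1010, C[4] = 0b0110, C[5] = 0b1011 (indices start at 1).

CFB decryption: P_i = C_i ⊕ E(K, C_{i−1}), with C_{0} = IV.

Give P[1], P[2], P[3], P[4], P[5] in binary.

P[1]: E(K, 0b1000) = 0b1011; 0b1011 ⊕ 0b1011 = 0b0000.
P[2]: E(K, 0b1011) = 0b1000; 0b1000 ⊕ 0b1000 = 0b0000.
P[3]: E(K, 0b1000) = 0b1011; 0b1010 ⊕ 0b1011 = 0b0001.
P[4]: E(K, 0b1010) = 0b1001; 0b0110 ⊕ 0b1001 = 0b1111.
P[5]: E(K, 0b0110) = 0b0101; 0b1011 ⊕ 0b0101 = 0b1110.

P[1] = 0b0000, P[2] = 0b0000, P[3] = 0b0001, P[4] = 0b1111, P[5] = 0b1110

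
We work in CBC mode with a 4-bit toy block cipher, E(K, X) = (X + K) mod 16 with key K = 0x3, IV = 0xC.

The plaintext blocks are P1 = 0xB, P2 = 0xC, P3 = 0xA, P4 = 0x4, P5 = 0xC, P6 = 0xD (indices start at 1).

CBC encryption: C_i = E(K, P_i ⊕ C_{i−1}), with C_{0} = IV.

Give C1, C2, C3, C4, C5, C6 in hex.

C1: P1 ⊕ 0xC = 0x7; E(K, 0x7) = 0xA.
C2: P2 ⊕ 0xA = 0x6; E(K, 0x6) = 0x9.
C3: P3 ⊕ 0x9 = 0x3; E(K, 0x3) = 0x6.
C4: P4 ⊕ 0x6 = 0x2; E(K, 0x2) = 0x5.
C5: P5 ⊕ 0x5 = 0x9; E(K, 0x9) = 0xC.
C6: P6 ⊕ 0xC = 0x1; E(K, 0x1) = 0x4.

C1 = 0xA, C2 = 0x9, C3 = 0x6, C4 = 0x5, C5 = 0xC, C6 = 0x4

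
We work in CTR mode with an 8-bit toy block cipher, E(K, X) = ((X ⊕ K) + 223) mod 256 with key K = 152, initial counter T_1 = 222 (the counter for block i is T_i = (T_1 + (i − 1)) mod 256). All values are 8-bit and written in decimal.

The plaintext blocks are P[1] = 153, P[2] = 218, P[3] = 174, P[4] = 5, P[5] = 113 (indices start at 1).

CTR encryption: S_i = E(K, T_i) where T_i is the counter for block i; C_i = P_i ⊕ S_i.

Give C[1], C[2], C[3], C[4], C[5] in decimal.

C[1] = 188, C[2] = 252, C[3] = 249, C[4] = 93, C[5] = 40

C[1]: T = 222, S = E(K, T) = 37; 153 ⊕ 37 = 188.
C[2]: T = 223, S = E(K, T) = 38; 218 ⊕ 38 = 252.
C[3]: T = 224, S = E(K, T) = 87; 174 ⊕ 87 = 249.
C[4]: T = 225, S = E(K, T) = 88; 5 ⊕ 88 = 93.
C[5]: T = 226, S = E(K, T) = 89; 113 ⊕ 89 = 40.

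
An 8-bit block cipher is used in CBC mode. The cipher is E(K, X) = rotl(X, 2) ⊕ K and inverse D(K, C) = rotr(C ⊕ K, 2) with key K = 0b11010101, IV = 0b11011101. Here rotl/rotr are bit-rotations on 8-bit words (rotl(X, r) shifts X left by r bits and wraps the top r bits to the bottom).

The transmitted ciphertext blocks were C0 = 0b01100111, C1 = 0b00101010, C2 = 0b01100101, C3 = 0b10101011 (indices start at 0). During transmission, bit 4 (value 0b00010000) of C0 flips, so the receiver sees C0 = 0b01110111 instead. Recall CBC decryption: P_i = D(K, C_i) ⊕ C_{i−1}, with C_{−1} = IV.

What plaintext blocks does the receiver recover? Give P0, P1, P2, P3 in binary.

Only C0 changed, to 0b01110111. In CBC, a change in C_i garbles P_i and flips the same bit in P_{i+1}. Decrypting the received ciphertext:
P0: D(K, 0b01110111) = 0b10101000; 0b10101000 ⊕ 0b11011101 = 0b01110101.
P1: D(K, 0b00101010) = 0b11111111; 0b11111111 ⊕ 0b01110111 = 0b10001000.
P2: D(K, 0b01100101) = 0b00101100; 0b00101100 ⊕ 0b00101010 = 0b00000110.
P3: D(K, 0b10101011) = 0b10011111; 0b10011111 ⊕ 0b01100101 = 0b11111010.
Blocks that differ from the original plaintext: P0, P1.

P0 = 0b01110101, P1 = 0b10001000, P2 = 0b00000110, P3 = 0b11111010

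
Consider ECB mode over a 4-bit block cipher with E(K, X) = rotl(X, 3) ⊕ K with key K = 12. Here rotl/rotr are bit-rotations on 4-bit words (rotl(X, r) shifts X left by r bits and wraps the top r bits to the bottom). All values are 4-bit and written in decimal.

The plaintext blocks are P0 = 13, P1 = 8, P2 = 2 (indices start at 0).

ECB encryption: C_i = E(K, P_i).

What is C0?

C0: E(K, 13) = 2.

C0 = 2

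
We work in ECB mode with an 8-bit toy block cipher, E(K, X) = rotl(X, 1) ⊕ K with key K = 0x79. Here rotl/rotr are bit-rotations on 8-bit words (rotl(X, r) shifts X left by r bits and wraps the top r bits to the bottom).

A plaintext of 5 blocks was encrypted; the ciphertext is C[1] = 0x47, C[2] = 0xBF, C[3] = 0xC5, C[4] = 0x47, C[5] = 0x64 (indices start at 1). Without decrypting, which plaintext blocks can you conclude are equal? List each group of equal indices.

P[1] = P[4]

ECB encrypts each block independently with the same key, so equal ciphertext blocks imply equal plaintext blocks.
C[1] = C[4] = 0x47, so P[1] = P[4].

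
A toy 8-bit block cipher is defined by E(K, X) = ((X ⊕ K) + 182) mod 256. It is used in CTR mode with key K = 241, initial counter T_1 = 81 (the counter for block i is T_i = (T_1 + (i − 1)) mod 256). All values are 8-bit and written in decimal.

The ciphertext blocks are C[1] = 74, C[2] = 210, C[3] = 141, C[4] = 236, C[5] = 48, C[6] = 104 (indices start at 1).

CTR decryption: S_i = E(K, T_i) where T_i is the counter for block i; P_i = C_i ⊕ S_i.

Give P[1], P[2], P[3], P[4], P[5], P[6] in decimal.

P[1] = 28, P[2] = 139, P[3] = 213, P[4] = 183, P[5] = 106, P[6] = 53

P[1]: T = 81, S = E(K, T) = 86; 74 ⊕ 86 = 28.
P[2]: T = 82, S = E(K, T) = 89; 210 ⊕ 89 = 139.
P[3]: T = 83, S = E(K, T) = 88; 141 ⊕ 88 = 213.
P[4]: T = 84, S = E(K, T) = 91; 236 ⊕ 91 = 183.
P[5]: T = 85, S = E(K, T) = 90; 48 ⊕ 90 = 106.
P[6]: T = 86, S = E(K, T) = 93; 104 ⊕ 93 = 53.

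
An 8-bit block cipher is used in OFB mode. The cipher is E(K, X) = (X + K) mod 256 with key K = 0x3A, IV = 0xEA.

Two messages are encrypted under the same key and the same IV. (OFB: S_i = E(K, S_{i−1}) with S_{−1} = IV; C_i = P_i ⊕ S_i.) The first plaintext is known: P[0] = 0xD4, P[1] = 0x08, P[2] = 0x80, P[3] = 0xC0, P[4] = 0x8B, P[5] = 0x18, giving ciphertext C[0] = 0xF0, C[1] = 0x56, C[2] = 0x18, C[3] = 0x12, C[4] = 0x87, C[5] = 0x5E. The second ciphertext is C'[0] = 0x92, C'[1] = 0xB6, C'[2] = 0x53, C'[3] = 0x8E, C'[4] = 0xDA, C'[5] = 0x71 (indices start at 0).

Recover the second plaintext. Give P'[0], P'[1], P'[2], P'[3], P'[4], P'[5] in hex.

P'[0] = 0xB6, P'[1] = 0xE8, P'[2] = 0xCB, P'[3] = 0x5C, P'[4] = 0xD6, P'[5] = 0x37

In OFB with a reused IV, both messages share the same keystream S_i, so C_i ⊕ C'_i = P_i ⊕ P'_i and thus P'_i = P_i ⊕ C_i ⊕ C'_i.
P'[0]: 0xD4 ⊕ 0xF0 ⊕ 0x92 = 0xB6.
P'[1]: 0x08 ⊕ 0x56 ⊕ 0xB6 = 0xE8.
P'[2]: 0x80 ⊕ 0x18 ⊕ 0x53 = 0xCB.
P'[3]: 0xC0 ⊕ 0x12 ⊕ 0x8E = 0x5C.
P'[4]: 0x8B ⊕ 0x87 ⊕ 0xDA = 0xD6.
P'[5]: 0x18 ⊕ 0x5E ⊕ 0x71 = 0x37.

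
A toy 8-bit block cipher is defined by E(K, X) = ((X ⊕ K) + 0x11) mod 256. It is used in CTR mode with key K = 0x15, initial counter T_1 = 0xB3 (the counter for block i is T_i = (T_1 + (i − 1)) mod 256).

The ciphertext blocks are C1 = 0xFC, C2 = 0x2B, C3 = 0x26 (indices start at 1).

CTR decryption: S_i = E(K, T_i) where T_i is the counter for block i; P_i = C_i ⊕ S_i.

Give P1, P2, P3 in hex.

P1: T = 0xB3, S = E(K, T) = 0xB7; 0xFC ⊕ 0xB7 = 0x4B.
P2: T = 0xB4, S = E(K, T) = 0xB2; 0x2B ⊕ 0xB2 = 0x99.
P3: T = 0xB5, S = E(K, T) = 0xB1; 0x26 ⊕ 0xB1 = 0x97.

P1 = 0x4B, P2 = 0x99, P3 = 0x97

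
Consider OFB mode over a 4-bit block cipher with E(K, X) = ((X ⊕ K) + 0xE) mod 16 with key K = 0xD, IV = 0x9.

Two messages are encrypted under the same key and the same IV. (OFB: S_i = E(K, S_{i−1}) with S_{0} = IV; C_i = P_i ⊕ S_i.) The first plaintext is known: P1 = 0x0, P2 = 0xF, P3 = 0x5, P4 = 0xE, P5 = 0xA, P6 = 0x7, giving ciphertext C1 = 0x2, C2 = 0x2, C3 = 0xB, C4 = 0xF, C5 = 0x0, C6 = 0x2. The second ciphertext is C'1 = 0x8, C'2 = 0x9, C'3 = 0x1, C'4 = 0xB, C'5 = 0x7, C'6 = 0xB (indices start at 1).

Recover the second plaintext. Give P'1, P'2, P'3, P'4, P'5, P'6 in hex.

P'1 = 0xA, P'2 = 0x4, P'3 = 0xF, P'4 = 0xA, P'5 = 0xD, P'6 = 0xE

In OFB with a reused IV, both messages share the same keystream S_i, so C_i ⊕ C'_i = P_i ⊕ P'_i and thus P'_i = P_i ⊕ C_i ⊕ C'_i.
P'1: 0x0 ⊕ 0x2 ⊕ 0x8 = 0xA.
P'2: 0xF ⊕ 0x2 ⊕ 0x9 = 0x4.
P'3: 0x5 ⊕ 0xB ⊕ 0x1 = 0xF.
P'4: 0xE ⊕ 0xF ⊕ 0xB = 0xA.
P'5: 0xA ⊕ 0x0 ⊕ 0x7 = 0xD.
P'6: 0x7 ⊕ 0x2 ⊕ 0xB = 0xE.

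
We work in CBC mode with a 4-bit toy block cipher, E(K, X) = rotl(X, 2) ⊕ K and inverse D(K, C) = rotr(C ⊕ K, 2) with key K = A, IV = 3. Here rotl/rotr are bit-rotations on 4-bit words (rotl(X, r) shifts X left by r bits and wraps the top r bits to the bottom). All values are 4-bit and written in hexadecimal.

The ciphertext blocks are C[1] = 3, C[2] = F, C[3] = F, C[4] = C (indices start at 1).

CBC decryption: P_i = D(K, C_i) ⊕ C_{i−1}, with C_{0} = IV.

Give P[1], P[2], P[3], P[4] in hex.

P[1]: D(K, 3) = 6; 6 ⊕ 3 = 5.
P[2]: D(K, F) = 5; 5 ⊕ 3 = 6.
P[3]: D(K, F) = 5; 5 ⊕ F = A.
P[4]: D(K, C) = 9; 9 ⊕ F = 6.

P[1] = 5, P[2] = 6, P[3] = A, P[4] = 6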